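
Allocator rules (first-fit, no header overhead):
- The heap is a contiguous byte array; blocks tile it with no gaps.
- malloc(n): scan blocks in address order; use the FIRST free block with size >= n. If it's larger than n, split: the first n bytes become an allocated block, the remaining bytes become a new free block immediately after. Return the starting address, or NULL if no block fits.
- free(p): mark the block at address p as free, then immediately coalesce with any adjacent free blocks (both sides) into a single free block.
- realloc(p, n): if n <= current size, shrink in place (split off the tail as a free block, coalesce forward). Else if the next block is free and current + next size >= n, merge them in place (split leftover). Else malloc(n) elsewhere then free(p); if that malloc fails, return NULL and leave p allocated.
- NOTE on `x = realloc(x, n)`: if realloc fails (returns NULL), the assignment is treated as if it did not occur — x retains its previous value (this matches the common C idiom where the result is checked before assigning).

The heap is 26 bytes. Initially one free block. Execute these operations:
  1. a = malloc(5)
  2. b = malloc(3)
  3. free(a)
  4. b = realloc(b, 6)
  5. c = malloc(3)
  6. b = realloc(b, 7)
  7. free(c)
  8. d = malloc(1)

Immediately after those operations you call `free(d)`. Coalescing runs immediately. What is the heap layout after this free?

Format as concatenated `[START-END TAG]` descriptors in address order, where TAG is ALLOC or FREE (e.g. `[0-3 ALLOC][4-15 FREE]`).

Op 1: a = malloc(5) -> a = 0; heap: [0-4 ALLOC][5-25 FREE]
Op 2: b = malloc(3) -> b = 5; heap: [0-4 ALLOC][5-7 ALLOC][8-25 FREE]
Op 3: free(a) -> (freed a); heap: [0-4 FREE][5-7 ALLOC][8-25 FREE]
Op 4: b = realloc(b, 6) -> b = 5; heap: [0-4 FREE][5-10 ALLOC][11-25 FREE]
Op 5: c = malloc(3) -> c = 0; heap: [0-2 ALLOC][3-4 FREE][5-10 ALLOC][11-25 FREE]
Op 6: b = realloc(b, 7) -> b = 5; heap: [0-2 ALLOC][3-4 FREE][5-11 ALLOC][12-25 FREE]
Op 7: free(c) -> (freed c); heap: [0-4 FREE][5-11 ALLOC][12-25 FREE]
Op 8: d = malloc(1) -> d = 0; heap: [0-0 ALLOC][1-4 FREE][5-11 ALLOC][12-25 FREE]
free(d): d = 0 -> block [0-0 ALLOC]; mark free, coalesce with adjacent free neighbors -> [0-4 FREE][5-11 ALLOC][12-25 FREE]

Answer: [0-4 FREE][5-11 ALLOC][12-25 FREE]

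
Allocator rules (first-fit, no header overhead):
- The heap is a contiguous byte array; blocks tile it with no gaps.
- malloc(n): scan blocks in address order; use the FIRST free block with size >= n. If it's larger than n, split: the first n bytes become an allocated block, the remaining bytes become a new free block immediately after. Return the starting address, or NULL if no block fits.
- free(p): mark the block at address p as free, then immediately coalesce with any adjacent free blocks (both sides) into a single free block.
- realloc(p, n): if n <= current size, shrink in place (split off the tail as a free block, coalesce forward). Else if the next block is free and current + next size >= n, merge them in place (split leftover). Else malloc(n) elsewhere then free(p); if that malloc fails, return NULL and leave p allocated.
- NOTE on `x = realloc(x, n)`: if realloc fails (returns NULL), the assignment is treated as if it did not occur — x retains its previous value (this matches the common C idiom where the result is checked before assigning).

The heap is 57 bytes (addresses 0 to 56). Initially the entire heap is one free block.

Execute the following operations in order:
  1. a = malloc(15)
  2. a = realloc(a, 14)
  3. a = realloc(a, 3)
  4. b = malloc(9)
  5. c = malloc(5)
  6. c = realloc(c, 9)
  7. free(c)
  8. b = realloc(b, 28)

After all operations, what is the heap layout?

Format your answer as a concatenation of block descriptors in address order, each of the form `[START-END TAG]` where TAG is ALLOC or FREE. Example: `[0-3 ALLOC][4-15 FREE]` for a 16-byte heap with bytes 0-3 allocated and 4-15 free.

Op 1: a = malloc(15) -> a = 0; heap: [0-14 ALLOC][15-56 FREE]
Op 2: a = realloc(a, 14) -> a = 0; heap: [0-13 ALLOC][14-56 FREE]
Op 3: a = realloc(a, 3) -> a = 0; heap: [0-2 ALLOC][3-56 FREE]
Op 4: b = malloc(9) -> b = 3; heap: [0-2 ALLOC][3-11 ALLOC][12-56 FREE]
Op 5: c = malloc(5) -> c = 12; heap: [0-2 ALLOC][3-11 ALLOC][12-16 ALLOC][17-56 FREE]
Op 6: c = realloc(c, 9) -> c = 12; heap: [0-2 ALLOC][3-11 ALLOC][12-20 ALLOC][21-56 FREE]
Op 7: free(c) -> (freed c); heap: [0-2 ALLOC][3-11 ALLOC][12-56 FREE]
Op 8: b = realloc(b, 28) -> b = 3; heap: [0-2 ALLOC][3-30 ALLOC][31-56 FREE]

Answer: [0-2 ALLOC][3-30 ALLOC][31-56 FREE]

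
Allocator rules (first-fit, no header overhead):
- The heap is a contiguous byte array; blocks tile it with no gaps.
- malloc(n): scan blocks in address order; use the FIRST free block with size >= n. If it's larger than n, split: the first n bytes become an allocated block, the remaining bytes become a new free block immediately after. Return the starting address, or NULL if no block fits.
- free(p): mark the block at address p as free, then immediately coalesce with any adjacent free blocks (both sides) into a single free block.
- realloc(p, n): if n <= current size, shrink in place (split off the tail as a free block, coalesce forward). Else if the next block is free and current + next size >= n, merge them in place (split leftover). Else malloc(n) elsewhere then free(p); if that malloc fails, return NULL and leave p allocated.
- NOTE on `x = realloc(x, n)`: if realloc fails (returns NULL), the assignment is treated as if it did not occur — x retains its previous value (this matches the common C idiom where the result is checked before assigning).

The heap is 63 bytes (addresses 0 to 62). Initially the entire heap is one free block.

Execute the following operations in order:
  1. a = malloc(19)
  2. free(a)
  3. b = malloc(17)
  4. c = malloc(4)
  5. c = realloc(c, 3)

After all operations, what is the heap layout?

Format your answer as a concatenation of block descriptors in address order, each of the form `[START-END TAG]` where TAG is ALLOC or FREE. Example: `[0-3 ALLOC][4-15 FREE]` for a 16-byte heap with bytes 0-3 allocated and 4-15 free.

Op 1: a = malloc(19) -> a = 0; heap: [0-18 ALLOC][19-62 FREE]
Op 2: free(a) -> (freed a); heap: [0-62 FREE]
Op 3: b = malloc(17) -> b = 0; heap: [0-16 ALLOC][17-62 FREE]
Op 4: c = malloc(4) -> c = 17; heap: [0-16 ALLOC][17-20 ALLOC][21-62 FREE]
Op 5: c = realloc(c, 3) -> c = 17; heap: [0-16 ALLOC][17-19 ALLOC][20-62 FREE]

Answer: [0-16 ALLOC][17-19 ALLOC][20-62 FREE]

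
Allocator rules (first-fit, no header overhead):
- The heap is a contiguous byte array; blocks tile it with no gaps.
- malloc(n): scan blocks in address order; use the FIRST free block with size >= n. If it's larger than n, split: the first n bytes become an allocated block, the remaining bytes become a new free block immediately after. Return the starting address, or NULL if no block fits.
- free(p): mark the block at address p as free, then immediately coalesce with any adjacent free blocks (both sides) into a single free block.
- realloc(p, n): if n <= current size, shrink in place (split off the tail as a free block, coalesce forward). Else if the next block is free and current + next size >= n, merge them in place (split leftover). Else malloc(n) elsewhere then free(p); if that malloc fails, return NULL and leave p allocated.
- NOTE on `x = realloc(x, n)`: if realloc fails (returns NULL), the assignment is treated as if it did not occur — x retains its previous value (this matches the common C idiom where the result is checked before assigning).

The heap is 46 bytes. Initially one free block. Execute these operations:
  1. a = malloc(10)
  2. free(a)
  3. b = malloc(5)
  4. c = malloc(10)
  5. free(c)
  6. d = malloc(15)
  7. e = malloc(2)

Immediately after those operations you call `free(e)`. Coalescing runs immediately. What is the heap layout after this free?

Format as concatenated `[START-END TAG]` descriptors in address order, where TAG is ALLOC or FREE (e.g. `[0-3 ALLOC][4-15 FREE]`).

Op 1: a = malloc(10) -> a = 0; heap: [0-9 ALLOC][10-45 FREE]
Op 2: free(a) -> (freed a); heap: [0-45 FREE]
Op 3: b = malloc(5) -> b = 0; heap: [0-4 ALLOC][5-45 FREE]
Op 4: c = malloc(10) -> c = 5; heap: [0-4 ALLOC][5-14 ALLOC][15-45 FREE]
Op 5: free(c) -> (freed c); heap: [0-4 ALLOC][5-45 FREE]
Op 6: d = malloc(15) -> d = 5; heap: [0-4 ALLOC][5-19 ALLOC][20-45 FREE]
Op 7: e = malloc(2) -> e = 20; heap: [0-4 ALLOC][5-19 ALLOC][20-21 ALLOC][22-45 FREE]
free(e): e = 20 -> block [20-21 ALLOC]; mark free, coalesce with adjacent free neighbors -> [0-4 ALLOC][5-19 ALLOC][20-45 FREE]

Answer: [0-4 ALLOC][5-19 ALLOC][20-45 FREE]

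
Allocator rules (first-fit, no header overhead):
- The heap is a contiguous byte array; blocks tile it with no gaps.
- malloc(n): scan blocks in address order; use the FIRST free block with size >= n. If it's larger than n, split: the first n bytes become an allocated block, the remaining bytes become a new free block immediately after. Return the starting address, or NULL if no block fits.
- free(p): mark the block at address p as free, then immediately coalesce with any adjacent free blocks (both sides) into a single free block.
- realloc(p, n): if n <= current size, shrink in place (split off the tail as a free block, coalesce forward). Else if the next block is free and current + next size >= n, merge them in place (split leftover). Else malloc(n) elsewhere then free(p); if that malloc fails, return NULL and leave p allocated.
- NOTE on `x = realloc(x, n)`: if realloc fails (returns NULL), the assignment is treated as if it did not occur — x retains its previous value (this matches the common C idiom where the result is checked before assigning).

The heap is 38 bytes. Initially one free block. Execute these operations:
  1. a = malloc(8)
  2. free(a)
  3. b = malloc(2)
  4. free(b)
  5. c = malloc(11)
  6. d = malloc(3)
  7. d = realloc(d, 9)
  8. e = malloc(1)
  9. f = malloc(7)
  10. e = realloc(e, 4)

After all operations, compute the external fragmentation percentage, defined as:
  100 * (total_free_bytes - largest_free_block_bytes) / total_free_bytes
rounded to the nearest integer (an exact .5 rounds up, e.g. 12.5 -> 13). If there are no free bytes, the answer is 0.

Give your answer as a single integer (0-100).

Answer: 14

Derivation:
Op 1: a = malloc(8) -> a = 0; heap: [0-7 ALLOC][8-37 FREE]
Op 2: free(a) -> (freed a); heap: [0-37 FREE]
Op 3: b = malloc(2) -> b = 0; heap: [0-1 ALLOC][2-37 FREE]
Op 4: free(b) -> (freed b); heap: [0-37 FREE]
Op 5: c = malloc(11) -> c = 0; heap: [0-10 ALLOC][11-37 FREE]
Op 6: d = malloc(3) -> d = 11; heap: [0-10 ALLOC][11-13 ALLOC][14-37 FREE]
Op 7: d = realloc(d, 9) -> d = 11; heap: [0-10 ALLOC][11-19 ALLOC][20-37 FREE]
Op 8: e = malloc(1) -> e = 20; heap: [0-10 ALLOC][11-19 ALLOC][20-20 ALLOC][21-37 FREE]
Op 9: f = malloc(7) -> f = 21; heap: [0-10 ALLOC][11-19 ALLOC][20-20 ALLOC][21-27 ALLOC][28-37 FREE]
Op 10: e = realloc(e, 4) -> e = 28; heap: [0-10 ALLOC][11-19 ALLOC][20-20 FREE][21-27 ALLOC][28-31 ALLOC][32-37 FREE]
Free blocks: [1 6] total_free=7 largest=6 -> 100*(7-6)/7 = 100/7 ≈ 14.286 -> rounds to 14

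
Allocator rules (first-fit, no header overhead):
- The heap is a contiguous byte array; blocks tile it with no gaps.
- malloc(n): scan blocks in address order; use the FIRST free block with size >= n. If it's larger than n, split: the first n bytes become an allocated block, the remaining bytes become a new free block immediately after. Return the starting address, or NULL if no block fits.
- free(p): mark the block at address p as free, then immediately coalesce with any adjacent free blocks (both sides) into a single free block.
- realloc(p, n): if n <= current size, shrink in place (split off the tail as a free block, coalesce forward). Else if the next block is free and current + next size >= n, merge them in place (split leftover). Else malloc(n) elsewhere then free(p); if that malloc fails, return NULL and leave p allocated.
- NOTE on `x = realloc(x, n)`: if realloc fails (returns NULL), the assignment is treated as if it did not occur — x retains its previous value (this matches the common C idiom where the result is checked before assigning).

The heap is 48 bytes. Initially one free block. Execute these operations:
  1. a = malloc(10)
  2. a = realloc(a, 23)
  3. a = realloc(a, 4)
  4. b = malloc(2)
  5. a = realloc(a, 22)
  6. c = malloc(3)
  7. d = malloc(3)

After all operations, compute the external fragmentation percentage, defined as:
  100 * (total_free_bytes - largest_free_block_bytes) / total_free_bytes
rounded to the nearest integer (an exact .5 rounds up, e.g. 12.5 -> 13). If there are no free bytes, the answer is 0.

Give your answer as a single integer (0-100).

Answer: 6

Derivation:
Op 1: a = malloc(10) -> a = 0; heap: [0-9 ALLOC][10-47 FREE]
Op 2: a = realloc(a, 23) -> a = 0; heap: [0-22 ALLOC][23-47 FREE]
Op 3: a = realloc(a, 4) -> a = 0; heap: [0-3 ALLOC][4-47 FREE]
Op 4: b = malloc(2) -> b = 4; heap: [0-3 ALLOC][4-5 ALLOC][6-47 FREE]
Op 5: a = realloc(a, 22) -> a = 6; heap: [0-3 FREE][4-5 ALLOC][6-27 ALLOC][28-47 FREE]
Op 6: c = malloc(3) -> c = 0; heap: [0-2 ALLOC][3-3 FREE][4-5 ALLOC][6-27 ALLOC][28-47 FREE]
Op 7: d = malloc(3) -> d = 28; heap: [0-2 ALLOC][3-3 FREE][4-5 ALLOC][6-27 ALLOC][28-30 ALLOC][31-47 FREE]
Free blocks: [1 17] total_free=18 largest=17 -> 100*(18-17)/18 = 100/18 ≈ 5.556 -> rounds to 6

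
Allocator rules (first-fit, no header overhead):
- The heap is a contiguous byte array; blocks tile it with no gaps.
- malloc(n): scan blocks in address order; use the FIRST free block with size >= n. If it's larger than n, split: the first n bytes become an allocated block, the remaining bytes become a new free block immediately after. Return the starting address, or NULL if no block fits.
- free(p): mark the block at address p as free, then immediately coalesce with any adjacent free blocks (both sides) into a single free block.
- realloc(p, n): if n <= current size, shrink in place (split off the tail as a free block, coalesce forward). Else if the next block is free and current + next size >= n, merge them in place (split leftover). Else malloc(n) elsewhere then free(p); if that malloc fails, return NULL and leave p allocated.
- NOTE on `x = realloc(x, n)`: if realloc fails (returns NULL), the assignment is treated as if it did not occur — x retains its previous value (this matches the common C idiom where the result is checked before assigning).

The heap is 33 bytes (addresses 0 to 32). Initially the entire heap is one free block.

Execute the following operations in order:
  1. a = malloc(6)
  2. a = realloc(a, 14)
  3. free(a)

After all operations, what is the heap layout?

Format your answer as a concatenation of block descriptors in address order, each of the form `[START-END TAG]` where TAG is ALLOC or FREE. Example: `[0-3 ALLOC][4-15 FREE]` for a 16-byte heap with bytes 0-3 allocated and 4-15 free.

Op 1: a = malloc(6) -> a = 0; heap: [0-5 ALLOC][6-32 FREE]
Op 2: a = realloc(a, 14) -> a = 0; heap: [0-13 ALLOC][14-32 FREE]
Op 3: free(a) -> (freed a); heap: [0-32 FREE]

Answer: [0-32 FREE]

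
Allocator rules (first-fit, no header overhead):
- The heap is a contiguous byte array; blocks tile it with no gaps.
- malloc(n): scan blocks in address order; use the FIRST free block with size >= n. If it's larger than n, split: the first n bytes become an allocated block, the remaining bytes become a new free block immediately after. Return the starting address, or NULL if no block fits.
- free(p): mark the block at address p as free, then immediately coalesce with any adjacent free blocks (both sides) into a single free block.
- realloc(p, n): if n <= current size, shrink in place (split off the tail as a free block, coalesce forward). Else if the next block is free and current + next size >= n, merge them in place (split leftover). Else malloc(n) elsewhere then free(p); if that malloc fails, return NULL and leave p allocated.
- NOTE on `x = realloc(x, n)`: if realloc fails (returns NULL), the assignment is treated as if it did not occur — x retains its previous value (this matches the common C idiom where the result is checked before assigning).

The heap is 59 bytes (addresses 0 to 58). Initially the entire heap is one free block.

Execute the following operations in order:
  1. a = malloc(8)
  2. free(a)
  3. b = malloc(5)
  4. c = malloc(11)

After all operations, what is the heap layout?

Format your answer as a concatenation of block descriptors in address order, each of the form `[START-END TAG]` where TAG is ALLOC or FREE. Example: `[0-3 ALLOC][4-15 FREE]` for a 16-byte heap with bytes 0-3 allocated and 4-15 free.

Answer: [0-4 ALLOC][5-15 ALLOC][16-58 FREE]

Derivation:
Op 1: a = malloc(8) -> a = 0; heap: [0-7 ALLOC][8-58 FREE]
Op 2: free(a) -> (freed a); heap: [0-58 FREE]
Op 3: b = malloc(5) -> b = 0; heap: [0-4 ALLOC][5-58 FREE]
Op 4: c = malloc(11) -> c = 5; heap: [0-4 ALLOC][5-15 ALLOC][16-58 FREE]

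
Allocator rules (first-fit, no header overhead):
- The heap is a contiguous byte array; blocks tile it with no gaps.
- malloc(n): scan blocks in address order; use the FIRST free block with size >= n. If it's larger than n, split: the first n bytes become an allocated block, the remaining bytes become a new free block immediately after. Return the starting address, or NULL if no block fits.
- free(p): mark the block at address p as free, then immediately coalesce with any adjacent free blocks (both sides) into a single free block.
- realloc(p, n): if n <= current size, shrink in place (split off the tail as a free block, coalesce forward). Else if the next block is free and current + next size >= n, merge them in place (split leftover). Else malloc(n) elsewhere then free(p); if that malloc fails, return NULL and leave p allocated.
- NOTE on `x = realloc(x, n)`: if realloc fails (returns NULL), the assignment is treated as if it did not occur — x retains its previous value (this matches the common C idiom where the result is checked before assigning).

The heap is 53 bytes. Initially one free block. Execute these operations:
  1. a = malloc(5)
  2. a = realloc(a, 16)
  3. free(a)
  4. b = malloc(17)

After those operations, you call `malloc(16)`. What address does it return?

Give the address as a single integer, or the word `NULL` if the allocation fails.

Op 1: a = malloc(5) -> a = 0; heap: [0-4 ALLOC][5-52 FREE]
Op 2: a = realloc(a, 16) -> a = 0; heap: [0-15 ALLOC][16-52 FREE]
Op 3: free(a) -> (freed a); heap: [0-52 FREE]
Op 4: b = malloc(17) -> b = 0; heap: [0-16 ALLOC][17-52 FREE]
malloc(16): first-fit scan over [0-16 ALLOC][17-52 FREE] -> 17

Answer: 17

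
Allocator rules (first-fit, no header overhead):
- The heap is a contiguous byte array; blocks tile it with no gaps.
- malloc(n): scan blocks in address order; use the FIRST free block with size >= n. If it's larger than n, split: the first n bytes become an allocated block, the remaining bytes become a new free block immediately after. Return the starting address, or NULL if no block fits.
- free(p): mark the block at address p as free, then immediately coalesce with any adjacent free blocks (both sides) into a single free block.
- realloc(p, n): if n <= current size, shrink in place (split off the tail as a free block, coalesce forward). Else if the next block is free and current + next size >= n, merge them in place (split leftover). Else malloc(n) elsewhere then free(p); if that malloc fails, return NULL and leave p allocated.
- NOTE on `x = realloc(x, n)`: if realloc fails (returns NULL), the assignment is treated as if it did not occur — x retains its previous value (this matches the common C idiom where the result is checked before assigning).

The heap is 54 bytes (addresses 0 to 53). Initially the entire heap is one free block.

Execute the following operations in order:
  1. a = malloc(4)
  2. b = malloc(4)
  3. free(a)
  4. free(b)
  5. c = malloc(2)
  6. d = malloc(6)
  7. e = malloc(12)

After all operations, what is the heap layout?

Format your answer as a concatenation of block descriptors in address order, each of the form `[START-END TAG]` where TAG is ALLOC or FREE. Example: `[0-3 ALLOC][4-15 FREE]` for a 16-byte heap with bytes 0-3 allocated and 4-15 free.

Answer: [0-1 ALLOC][2-7 ALLOC][8-19 ALLOC][20-53 FREE]

Derivation:
Op 1: a = malloc(4) -> a = 0; heap: [0-3 ALLOC][4-53 FREE]
Op 2: b = malloc(4) -> b = 4; heap: [0-3 ALLOC][4-7 ALLOC][8-53 FREE]
Op 3: free(a) -> (freed a); heap: [0-3 FREE][4-7 ALLOC][8-53 FREE]
Op 4: free(b) -> (freed b); heap: [0-53 FREE]
Op 5: c = malloc(2) -> c = 0; heap: [0-1 ALLOC][2-53 FREE]
Op 6: d = malloc(6) -> d = 2; heap: [0-1 ALLOC][2-7 ALLOC][8-53 FREE]
Op 7: e = malloc(12) -> e = 8; heap: [0-1 ALLOC][2-7 ALLOC][8-19 ALLOC][20-53 FREE]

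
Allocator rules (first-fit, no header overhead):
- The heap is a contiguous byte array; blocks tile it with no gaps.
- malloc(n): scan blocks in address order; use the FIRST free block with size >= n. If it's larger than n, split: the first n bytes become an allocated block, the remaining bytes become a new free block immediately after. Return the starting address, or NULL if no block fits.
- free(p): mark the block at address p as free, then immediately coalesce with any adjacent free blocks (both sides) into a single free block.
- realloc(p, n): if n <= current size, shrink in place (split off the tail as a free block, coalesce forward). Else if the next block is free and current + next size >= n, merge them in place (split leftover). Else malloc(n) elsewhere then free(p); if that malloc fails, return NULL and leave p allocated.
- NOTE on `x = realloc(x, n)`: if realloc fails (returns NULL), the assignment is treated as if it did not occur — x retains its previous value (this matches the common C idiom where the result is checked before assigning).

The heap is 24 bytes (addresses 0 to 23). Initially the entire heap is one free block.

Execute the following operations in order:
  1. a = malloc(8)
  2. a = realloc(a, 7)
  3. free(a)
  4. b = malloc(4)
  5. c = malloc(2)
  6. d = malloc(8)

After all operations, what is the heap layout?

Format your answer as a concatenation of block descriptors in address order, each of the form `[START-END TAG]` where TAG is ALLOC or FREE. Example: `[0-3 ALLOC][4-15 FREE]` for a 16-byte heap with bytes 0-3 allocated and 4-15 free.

Answer: [0-3 ALLOC][4-5 ALLOC][6-13 ALLOC][14-23 FREE]

Derivation:
Op 1: a = malloc(8) -> a = 0; heap: [0-7 ALLOC][8-23 FREE]
Op 2: a = realloc(a, 7) -> a = 0; heap: [0-6 ALLOC][7-23 FREE]
Op 3: free(a) -> (freed a); heap: [0-23 FREE]
Op 4: b = malloc(4) -> b = 0; heap: [0-3 ALLOC][4-23 FREE]
Op 5: c = malloc(2) -> c = 4; heap: [0-3 ALLOC][4-5 ALLOC][6-23 FREE]
Op 6: d = malloc(8) -> d = 6; heap: [0-3 ALLOC][4-5 ALLOC][6-13 ALLOC][14-23 FREE]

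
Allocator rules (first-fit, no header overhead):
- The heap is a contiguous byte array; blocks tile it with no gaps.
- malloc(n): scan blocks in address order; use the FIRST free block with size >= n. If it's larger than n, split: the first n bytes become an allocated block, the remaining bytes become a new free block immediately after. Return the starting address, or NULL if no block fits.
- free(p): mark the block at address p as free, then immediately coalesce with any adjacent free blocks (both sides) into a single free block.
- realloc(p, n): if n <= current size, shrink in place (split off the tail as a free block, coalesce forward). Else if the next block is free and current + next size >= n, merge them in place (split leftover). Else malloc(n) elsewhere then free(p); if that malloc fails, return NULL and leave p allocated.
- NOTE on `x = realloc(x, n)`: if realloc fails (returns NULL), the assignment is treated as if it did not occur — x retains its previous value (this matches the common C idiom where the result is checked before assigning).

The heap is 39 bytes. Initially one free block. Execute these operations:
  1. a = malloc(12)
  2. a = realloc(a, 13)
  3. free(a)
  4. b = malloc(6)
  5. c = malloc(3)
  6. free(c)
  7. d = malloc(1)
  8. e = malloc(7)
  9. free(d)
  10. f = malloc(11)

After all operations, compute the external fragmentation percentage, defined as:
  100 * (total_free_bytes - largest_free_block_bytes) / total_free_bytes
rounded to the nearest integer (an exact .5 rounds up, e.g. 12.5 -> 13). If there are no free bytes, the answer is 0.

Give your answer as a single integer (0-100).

Op 1: a = malloc(12) -> a = 0; heap: [0-11 ALLOC][12-38 FREE]
Op 2: a = realloc(a, 13) -> a = 0; heap: [0-12 ALLOC][13-38 FREE]
Op 3: free(a) -> (freed a); heap: [0-38 FREE]
Op 4: b = malloc(6) -> b = 0; heap: [0-5 ALLOC][6-38 FREE]
Op 5: c = malloc(3) -> c = 6; heap: [0-5 ALLOC][6-8 ALLOC][9-38 FREE]
Op 6: free(c) -> (freed c); heap: [0-5 ALLOC][6-38 FREE]
Op 7: d = malloc(1) -> d = 6; heap: [0-5 ALLOC][6-6 ALLOC][7-38 FREE]
Op 8: e = malloc(7) -> e = 7; heap: [0-5 ALLOC][6-6 ALLOC][7-13 ALLOC][14-38 FREE]
Op 9: free(d) -> (freed d); heap: [0-5 ALLOC][6-6 FREE][7-13 ALLOC][14-38 FREE]
Op 10: f = malloc(11) -> f = 14; heap: [0-5 ALLOC][6-6 FREE][7-13 ALLOC][14-24 ALLOC][25-38 FREE]
Free blocks: [1 14] total_free=15 largest=14 -> 100*(15-14)/15 = 100/15 ≈ 6.667 -> rounds to 7

Answer: 7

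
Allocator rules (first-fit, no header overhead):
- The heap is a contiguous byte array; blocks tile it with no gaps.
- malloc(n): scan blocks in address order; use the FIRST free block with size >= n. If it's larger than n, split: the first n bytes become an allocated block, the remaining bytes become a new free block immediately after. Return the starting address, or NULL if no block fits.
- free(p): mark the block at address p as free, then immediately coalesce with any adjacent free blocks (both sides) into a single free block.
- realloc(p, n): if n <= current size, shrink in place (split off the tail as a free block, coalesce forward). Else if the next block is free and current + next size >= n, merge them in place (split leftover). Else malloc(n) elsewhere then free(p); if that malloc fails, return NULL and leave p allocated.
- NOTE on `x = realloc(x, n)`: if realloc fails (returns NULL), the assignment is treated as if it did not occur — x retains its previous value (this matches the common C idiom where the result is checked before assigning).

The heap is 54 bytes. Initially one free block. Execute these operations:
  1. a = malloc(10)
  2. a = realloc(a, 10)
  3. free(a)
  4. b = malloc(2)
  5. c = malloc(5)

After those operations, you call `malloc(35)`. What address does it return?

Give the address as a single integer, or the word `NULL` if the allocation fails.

Answer: 7

Derivation:
Op 1: a = malloc(10) -> a = 0; heap: [0-9 ALLOC][10-53 FREE]
Op 2: a = realloc(a, 10) -> a = 0; heap: [0-9 ALLOC][10-53 FREE]
Op 3: free(a) -> (freed a); heap: [0-53 FREE]
Op 4: b = malloc(2) -> b = 0; heap: [0-1 ALLOC][2-53 FREE]
Op 5: c = malloc(5) -> c = 2; heap: [0-1 ALLOC][2-6 ALLOC][7-53 FREE]
malloc(35): first-fit scan over [0-1 ALLOC][2-6 ALLOC][7-53 FREE] -> 7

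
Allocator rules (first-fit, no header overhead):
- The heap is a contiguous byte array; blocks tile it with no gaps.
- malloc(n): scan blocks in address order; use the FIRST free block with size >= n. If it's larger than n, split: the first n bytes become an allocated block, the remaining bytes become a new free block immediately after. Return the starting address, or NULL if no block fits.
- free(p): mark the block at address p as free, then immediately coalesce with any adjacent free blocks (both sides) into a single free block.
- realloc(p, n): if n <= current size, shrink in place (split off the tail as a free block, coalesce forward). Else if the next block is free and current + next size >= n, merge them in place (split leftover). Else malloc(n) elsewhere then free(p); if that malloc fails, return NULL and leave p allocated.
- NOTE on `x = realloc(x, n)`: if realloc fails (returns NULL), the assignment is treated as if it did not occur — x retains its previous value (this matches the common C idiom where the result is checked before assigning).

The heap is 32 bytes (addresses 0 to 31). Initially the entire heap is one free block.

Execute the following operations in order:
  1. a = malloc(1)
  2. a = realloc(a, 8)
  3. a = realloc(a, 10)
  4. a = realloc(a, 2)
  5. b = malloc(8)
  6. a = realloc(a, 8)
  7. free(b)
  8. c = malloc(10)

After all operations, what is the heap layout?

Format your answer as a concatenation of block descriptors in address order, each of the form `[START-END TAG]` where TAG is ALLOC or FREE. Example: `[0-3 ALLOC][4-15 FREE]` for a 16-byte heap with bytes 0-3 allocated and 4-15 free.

Answer: [0-9 ALLOC][10-17 ALLOC][18-31 FREE]

Derivation:
Op 1: a = malloc(1) -> a = 0; heap: [0-0 ALLOC][1-31 FREE]
Op 2: a = realloc(a, 8) -> a = 0; heap: [0-7 ALLOC][8-31 FREE]
Op 3: a = realloc(a, 10) -> a = 0; heap: [0-9 ALLOC][10-31 FREE]
Op 4: a = realloc(a, 2) -> a = 0; heap: [0-1 ALLOC][2-31 FREE]
Op 5: b = malloc(8) -> b = 2; heap: [0-1 ALLOC][2-9 ALLOC][10-31 FREE]
Op 6: a = realloc(a, 8) -> a = 10; heap: [0-1 FREE][2-9 ALLOC][10-17 ALLOC][18-31 FREE]
Op 7: free(b) -> (freed b); heap: [0-9 FREE][10-17 ALLOC][18-31 FREE]
Op 8: c = malloc(10) -> c = 0; heap: [0-9 ALLOC][10-17 ALLOC][18-31 FREE]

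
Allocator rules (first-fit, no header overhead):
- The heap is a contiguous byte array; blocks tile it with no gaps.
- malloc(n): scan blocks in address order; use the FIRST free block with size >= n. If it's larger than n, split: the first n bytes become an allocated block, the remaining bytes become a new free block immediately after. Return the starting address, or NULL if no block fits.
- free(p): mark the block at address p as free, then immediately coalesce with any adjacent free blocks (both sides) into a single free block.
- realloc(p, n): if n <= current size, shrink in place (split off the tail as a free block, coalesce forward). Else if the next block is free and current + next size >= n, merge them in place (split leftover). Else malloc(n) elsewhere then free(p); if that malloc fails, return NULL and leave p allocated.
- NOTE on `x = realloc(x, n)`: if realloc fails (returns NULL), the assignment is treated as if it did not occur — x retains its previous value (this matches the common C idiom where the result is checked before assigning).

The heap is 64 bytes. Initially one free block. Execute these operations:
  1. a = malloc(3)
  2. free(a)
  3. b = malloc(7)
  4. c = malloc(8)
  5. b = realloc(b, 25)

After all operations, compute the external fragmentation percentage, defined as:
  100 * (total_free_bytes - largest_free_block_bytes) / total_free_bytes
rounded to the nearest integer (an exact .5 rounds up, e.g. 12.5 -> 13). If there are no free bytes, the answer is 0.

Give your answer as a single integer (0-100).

Op 1: a = malloc(3) -> a = 0; heap: [0-2 ALLOC][3-63 FREE]
Op 2: free(a) -> (freed a); heap: [0-63 FREE]
Op 3: b = malloc(7) -> b = 0; heap: [0-6 ALLOC][7-63 FREE]
Op 4: c = malloc(8) -> c = 7; heap: [0-6 ALLOC][7-14 ALLOC][15-63 FREE]
Op 5: b = realloc(b, 25) -> b = 15; heap: [0-6 FREE][7-14 ALLOC][15-39 ALLOC][40-63 FREE]
Free blocks: [7 24] total_free=31 largest=24 -> 100*(31-24)/31 = 700/31 ≈ 22.581 -> rounds to 23

Answer: 23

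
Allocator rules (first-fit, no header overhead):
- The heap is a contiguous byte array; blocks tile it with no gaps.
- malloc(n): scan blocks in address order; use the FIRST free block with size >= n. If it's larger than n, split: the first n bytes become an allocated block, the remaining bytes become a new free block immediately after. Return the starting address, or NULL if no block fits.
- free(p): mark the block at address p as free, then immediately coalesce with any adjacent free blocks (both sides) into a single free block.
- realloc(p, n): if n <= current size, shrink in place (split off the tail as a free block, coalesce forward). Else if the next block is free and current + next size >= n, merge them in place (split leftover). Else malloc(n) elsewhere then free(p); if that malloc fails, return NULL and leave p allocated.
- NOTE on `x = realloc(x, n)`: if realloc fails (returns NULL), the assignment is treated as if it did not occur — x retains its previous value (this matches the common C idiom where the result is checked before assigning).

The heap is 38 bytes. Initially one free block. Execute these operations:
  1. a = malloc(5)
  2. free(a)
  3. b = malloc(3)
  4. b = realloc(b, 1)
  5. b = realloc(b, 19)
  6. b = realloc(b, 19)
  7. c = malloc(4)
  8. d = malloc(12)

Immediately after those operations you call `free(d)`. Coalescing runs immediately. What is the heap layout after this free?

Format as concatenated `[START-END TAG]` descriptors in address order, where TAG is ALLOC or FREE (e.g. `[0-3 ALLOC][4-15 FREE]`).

Answer: [0-18 ALLOC][19-22 ALLOC][23-37 FREE]

Derivation:
Op 1: a = malloc(5) -> a = 0; heap: [0-4 ALLOC][5-37 FREE]
Op 2: free(a) -> (freed a); heap: [0-37 FREE]
Op 3: b = malloc(3) -> b = 0; heap: [0-2 ALLOC][3-37 FREE]
Op 4: b = realloc(b, 1) -> b = 0; heap: [0-0 ALLOC][1-37 FREE]
Op 5: b = realloc(b, 19) -> b = 0; heap: [0-18 ALLOC][19-37 FREE]
Op 6: b = realloc(b, 19) -> b = 0; heap: [0-18 ALLOC][19-37 FREE]
Op 7: c = malloc(4) -> c = 19; heap: [0-18 ALLOC][19-22 ALLOC][23-37 FREE]
Op 8: d = malloc(12) -> d = 23; heap: [0-18 ALLOC][19-22 ALLOC][23-34 ALLOC][35-37 FREE]
free(d): d = 23 -> block [23-34 ALLOC]; mark free, coalesce with adjacent free neighbors -> [0-18 ALLOC][19-22 ALLOC][23-37 FREE]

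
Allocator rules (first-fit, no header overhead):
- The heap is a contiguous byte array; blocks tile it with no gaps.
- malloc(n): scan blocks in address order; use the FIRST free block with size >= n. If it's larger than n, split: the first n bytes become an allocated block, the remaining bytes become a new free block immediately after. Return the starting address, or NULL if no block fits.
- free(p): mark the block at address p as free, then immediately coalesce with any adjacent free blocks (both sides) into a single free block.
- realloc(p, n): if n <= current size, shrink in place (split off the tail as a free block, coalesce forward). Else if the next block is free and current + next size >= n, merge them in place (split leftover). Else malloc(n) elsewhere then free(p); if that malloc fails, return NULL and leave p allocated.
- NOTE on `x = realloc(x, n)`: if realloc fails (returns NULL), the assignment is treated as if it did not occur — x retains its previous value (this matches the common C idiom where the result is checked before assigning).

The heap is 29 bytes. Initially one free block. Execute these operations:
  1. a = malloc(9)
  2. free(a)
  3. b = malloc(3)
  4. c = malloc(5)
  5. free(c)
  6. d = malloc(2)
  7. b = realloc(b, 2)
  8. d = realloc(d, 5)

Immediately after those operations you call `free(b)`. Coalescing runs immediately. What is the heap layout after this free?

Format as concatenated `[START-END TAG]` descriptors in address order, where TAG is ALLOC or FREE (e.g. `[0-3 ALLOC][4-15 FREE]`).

Answer: [0-2 FREE][3-7 ALLOC][8-28 FREE]

Derivation:
Op 1: a = malloc(9) -> a = 0; heap: [0-8 ALLOC][9-28 FREE]
Op 2: free(a) -> (freed a); heap: [0-28 FREE]
Op 3: b = malloc(3) -> b = 0; heap: [0-2 ALLOC][3-28 FREE]
Op 4: c = malloc(5) -> c = 3; heap: [0-2 ALLOC][3-7 ALLOC][8-28 FREE]
Op 5: free(c) -> (freed c); heap: [0-2 ALLOC][3-28 FREE]
Op 6: d = malloc(2) -> d = 3; heap: [0-2 ALLOC][3-4 ALLOC][5-28 FREE]
Op 7: b = realloc(b, 2) -> b = 0; heap: [0-1 ALLOC][2-2 FREE][3-4 ALLOC][5-28 FREE]
Op 8: d = realloc(d, 5) -> d = 3; heap: [0-1 ALLOC][2-2 FREE][3-7 ALLOC][8-28 FREE]
free(b): b = 0 -> block [0-1 ALLOC]; mark free, coalesce with adjacent free neighbors -> [0-2 FREE][3-7 ALLOC][8-28 FREE]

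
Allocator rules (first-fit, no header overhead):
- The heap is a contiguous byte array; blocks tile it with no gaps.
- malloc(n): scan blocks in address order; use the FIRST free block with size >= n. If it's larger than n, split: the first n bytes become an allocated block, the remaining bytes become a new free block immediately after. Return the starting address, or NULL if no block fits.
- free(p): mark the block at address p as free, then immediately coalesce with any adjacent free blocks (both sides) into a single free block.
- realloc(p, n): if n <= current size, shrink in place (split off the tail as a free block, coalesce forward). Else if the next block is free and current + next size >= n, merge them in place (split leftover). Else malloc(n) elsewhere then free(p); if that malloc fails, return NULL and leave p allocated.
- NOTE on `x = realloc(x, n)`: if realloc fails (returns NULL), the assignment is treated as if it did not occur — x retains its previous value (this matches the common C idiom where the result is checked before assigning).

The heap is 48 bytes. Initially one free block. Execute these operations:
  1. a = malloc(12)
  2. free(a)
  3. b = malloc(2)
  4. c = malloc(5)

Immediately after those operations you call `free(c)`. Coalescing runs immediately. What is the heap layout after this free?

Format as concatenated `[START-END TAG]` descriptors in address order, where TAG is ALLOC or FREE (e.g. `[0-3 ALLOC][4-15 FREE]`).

Op 1: a = malloc(12) -> a = 0; heap: [0-11 ALLOC][12-47 FREE]
Op 2: free(a) -> (freed a); heap: [0-47 FREE]
Op 3: b = malloc(2) -> b = 0; heap: [0-1 ALLOC][2-47 FREE]
Op 4: c = malloc(5) -> c = 2; heap: [0-1 ALLOC][2-6 ALLOC][7-47 FREE]
free(c): c = 2 -> block [2-6 ALLOC]; mark free, coalesce with adjacent free neighbors -> [0-1 ALLOC][2-47 FREE]

Answer: [0-1 ALLOC][2-47 FREE]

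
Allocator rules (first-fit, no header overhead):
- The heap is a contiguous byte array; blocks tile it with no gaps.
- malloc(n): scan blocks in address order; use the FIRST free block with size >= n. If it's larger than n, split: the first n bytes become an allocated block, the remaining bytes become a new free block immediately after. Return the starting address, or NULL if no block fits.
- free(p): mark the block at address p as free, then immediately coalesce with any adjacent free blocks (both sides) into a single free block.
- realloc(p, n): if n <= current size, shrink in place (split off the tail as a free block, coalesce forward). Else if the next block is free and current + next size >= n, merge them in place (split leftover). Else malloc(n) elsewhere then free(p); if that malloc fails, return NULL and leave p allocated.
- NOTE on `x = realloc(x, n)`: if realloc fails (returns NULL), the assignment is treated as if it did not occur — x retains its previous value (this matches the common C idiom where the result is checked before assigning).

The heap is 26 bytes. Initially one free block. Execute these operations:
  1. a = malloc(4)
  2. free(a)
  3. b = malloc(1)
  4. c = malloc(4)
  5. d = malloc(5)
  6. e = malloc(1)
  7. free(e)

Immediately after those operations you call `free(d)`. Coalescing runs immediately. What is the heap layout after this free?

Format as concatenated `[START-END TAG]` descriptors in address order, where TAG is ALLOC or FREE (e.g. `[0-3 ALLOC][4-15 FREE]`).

Answer: [0-0 ALLOC][1-4 ALLOC][5-25 FREE]

Derivation:
Op 1: a = malloc(4) -> a = 0; heap: [0-3 ALLOC][4-25 FREE]
Op 2: free(a) -> (freed a); heap: [0-25 FREE]
Op 3: b = malloc(1) -> b = 0; heap: [0-0 ALLOC][1-25 FREE]
Op 4: c = malloc(4) -> c = 1; heap: [0-0 ALLOC][1-4 ALLOC][5-25 FREE]
Op 5: d = malloc(5) -> d = 5; heap: [0-0 ALLOC][1-4 ALLOC][5-9 ALLOC][10-25 FREE]
Op 6: e = malloc(1) -> e = 10; heap: [0-0 ALLOC][1-4 ALLOC][5-9 ALLOC][10-10 ALLOC][11-25 FREE]
Op 7: free(e) -> (freed e); heap: [0-0 ALLOC][1-4 ALLOC][5-9 ALLOC][10-25 FREE]
free(d): d = 5 -> block [5-9 ALLOC]; mark free, coalesce with adjacent free neighbors -> [0-0 ALLOC][1-4 ALLOC][5-25 FREE]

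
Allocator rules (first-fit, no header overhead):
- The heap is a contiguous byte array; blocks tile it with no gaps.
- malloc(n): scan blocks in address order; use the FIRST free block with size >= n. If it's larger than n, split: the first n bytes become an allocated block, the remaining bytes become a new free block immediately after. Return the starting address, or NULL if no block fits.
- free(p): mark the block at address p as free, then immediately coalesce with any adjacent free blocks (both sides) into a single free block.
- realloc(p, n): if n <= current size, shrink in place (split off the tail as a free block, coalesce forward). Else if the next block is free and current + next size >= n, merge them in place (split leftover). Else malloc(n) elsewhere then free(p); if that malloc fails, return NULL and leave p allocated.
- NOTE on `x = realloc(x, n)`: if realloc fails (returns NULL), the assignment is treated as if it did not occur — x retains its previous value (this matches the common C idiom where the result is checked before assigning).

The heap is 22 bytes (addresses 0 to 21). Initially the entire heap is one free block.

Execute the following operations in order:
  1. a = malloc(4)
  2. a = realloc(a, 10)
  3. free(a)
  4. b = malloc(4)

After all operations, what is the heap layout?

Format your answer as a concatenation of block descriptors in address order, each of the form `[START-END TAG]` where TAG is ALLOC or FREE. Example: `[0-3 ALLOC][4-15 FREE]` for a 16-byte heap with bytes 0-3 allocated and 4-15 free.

Op 1: a = malloc(4) -> a = 0; heap: [0-3 ALLOC][4-21 FREE]
Op 2: a = realloc(a, 10) -> a = 0; heap: [0-9 ALLOC][10-21 FREE]
Op 3: free(a) -> (freed a); heap: [0-21 FREE]
Op 4: b = malloc(4) -> b = 0; heap: [0-3 ALLOC][4-21 FREE]

Answer: [0-3 ALLOC][4-21 FREE]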